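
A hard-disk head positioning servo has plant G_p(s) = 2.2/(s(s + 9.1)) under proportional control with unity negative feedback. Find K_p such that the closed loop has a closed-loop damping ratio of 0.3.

K_p = 105

Closed-loop characteristic equation: s² + 9.1s + K_p·2.2 = 0.
So ω_n = √(2.2K_p) and 2ζω_n = 9.1, giving ζ = 9.1/(2√(2.2K_p)).
Setting ζ = 0.3: √(2.2K_p) = 9.1/(2·0.3) = 15.17, so K_p = 230/2.2 = 105.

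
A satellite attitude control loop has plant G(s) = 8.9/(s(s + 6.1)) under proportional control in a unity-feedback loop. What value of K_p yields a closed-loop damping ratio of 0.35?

Closed-loop characteristic equation: s² + 6.1s + K_p·8.9 = 0.
So ω_n = √(8.9K_p) and 2ζω_n = 6.1, giving ζ = 6.1/(2√(8.9K_p)).
Setting ζ = 0.35: √(8.9K_p) = 6.1/(2·0.35) = 8.714, so K_p = 75.94/8.9 = 8.53.

K_p = 8.53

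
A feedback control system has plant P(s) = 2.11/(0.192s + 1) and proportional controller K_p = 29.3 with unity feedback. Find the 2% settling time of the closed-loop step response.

T_s ≈ 0.0122 s

Closed loop: T(s) = K_p·P/(1+K_p·P) = 61.82/(0.192s + 1 + 61.82), with pole at s = −(1 + 61.82)/0.192 = −327.2.
τ = 1/327.2 = 0.003056 s, so 2% settling time ≈ 4τ = 0.0122 s.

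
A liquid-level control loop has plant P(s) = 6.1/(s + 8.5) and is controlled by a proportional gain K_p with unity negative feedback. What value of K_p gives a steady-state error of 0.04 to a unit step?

Steady-state error for a unit step on this type-0 loop is 1/(1 + K_p·P(0)).
P(0) = 0.7176. Require 1/(1 + K_p·0.7176) = 0.04, so 1 + 0.7176·K_p = 25.
K_p = (25 − 1)/0.7176 = 33.4.

K_p = 33.4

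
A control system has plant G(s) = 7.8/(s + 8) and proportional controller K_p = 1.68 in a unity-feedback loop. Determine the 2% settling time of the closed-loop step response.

T_s ≈ 0.19 s

Closed-loop transfer function: T(s) = K_p·G(s)/(1 + K_p·G(s)) = 13.1/(s + 8 + 13.1) = 13.1/(s + 21.1).
Time constant τ = 1/21.1 = 0.04738 s, so the 2% settling time is about 4τ = 0.19 s.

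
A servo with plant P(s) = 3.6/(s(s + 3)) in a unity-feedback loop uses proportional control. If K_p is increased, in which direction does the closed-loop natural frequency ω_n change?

increase

ω_n = √(3.6·K_p), which grows with K_p.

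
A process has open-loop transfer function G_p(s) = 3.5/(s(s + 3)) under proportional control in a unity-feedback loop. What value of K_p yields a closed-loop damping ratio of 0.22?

Closed-loop characteristic equation: s² + 3s + K_p·3.5 = 0.
So ω_n = √(3.5K_p) and 2ζω_n = 3, giving ζ = 3/(2√(3.5K_p)).
Setting ζ = 0.22: √(3.5K_p) = 3/(2·0.22) = 6.818, so K_p = 46.49/3.5 = 13.3.

K_p = 13.3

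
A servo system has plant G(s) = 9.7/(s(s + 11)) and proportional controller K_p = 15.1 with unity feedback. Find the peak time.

T_p = 0.291 s

From 1 + K_pG(s) = 0: s² + 11s + 146.5 = 0 ⇒ ω_n = 12.1, ζ = 0.4545.
Damped frequency ω_d = ω_n√(1−ζ²) = 10.78 rad/s, so peak time T_p = π/ω_d = 0.291 s.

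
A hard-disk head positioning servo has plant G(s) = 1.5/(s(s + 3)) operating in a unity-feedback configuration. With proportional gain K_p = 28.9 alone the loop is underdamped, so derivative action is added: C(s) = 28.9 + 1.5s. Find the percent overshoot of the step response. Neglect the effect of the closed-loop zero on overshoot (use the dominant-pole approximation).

25.5%

Forward path: (28.9 + 1.5s)·1.5/(s(s+3)). The closed-loop characteristic equation is s² + (3 + 1.5·1.5)s + 1.5·28.9 = 0.
That is s² + 5.25s + 43.35 = 0, so ω_n = 6.584 rad/s and ζ = 5.25/(2·6.584) = 0.3987.
%OS = 100·exp(−πζ/√(1−ζ²)) = 25.5%.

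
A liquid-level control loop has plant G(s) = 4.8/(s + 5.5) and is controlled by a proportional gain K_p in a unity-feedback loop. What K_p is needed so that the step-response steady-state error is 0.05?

K_p = 21.8

The loop is type 0, so e_ss(step) = 1/(1 + K_pos) with K_pos = K_p·G(0).
G(0) = 0.8727. Require 1/(1 + K_p·0.8727) = 0.05, so 1 + 0.8727·K_p = 20.
K_p = (20 − 1)/0.8727 = 21.8.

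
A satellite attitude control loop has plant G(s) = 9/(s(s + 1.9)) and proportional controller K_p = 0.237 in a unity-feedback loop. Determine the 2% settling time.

From 1 + K_pG(s) = 0: s² + 1.9s + 2.133 = 0 ⇒ ω_n = 1.46, ζ = 0.6505.
2% settling time T_s ≈ 4/(ζω_n) = 4/0.95 = 4.21 s.

T_s ≈ 4.21 s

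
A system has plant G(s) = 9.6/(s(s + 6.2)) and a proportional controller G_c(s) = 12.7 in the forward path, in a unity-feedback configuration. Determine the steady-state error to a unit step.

0

The open loop G_c(s)G(s) has a pole at the origin (type 1), so the static position error constant is infinite and e_ss = 1/(1+∞) = 0.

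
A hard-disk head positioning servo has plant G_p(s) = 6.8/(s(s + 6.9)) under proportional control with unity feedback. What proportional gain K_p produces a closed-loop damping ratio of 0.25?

K_p = 28

Closed-loop characteristic equation: s² + 6.9s + K_p·6.8 = 0.
So ω_n = √(6.8K_p) and 2ζω_n = 6.9, giving ζ = 6.9/(2√(6.8K_p)).
Setting ζ = 0.25: √(6.8K_p) = 6.9/(2·0.25) = 13.8, so K_p = 190.4/6.8 = 28.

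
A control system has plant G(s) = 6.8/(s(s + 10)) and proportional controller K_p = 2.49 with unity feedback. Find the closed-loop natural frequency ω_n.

With unity feedback the closed-loop characteristic equation is s² + 10s + 2.49·6.8 = s² + 10s + 16.93 = 0.
Matching s² + 2ζω_n s + ω_n²: ω_n = √16.93 = 4.115 rad/s and 2ζω_n = 10, so ζ = 10/(2·4.115) = 1.22.

ω_n = 4.11 rad/s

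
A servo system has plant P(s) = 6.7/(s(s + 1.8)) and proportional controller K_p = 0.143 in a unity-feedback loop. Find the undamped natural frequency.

ω_n = 0.979 rad/s

The closed-loop denominator is s(s+1.8) + 0.143·6.7 = s² + 1.8s + 0.9581.
So ω_n² = 0.9581 ⇒ ω_n = 0.9788 rad/s, and ζ = 1.8/(2ω_n) = 0.919.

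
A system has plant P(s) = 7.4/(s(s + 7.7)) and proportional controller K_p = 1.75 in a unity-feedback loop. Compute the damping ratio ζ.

With unity feedback the closed-loop characteristic equation is s² + 7.7s + 1.75·7.4 = s² + 7.7s + 12.95 = 0.
Matching s² + 2ζω_n s + ω_n²: ω_n = √12.95 = 3.599 rad/s and 2ζω_n = 7.7, so ζ = 7.7/(2·3.599) = 1.07.

ζ = 1.07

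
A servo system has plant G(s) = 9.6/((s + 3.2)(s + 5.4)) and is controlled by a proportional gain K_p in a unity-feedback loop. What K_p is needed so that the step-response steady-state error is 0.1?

The loop is type 0, so e_ss(step) = 1/(1 + K_pos) with K_pos = K_p·G(0).
G(0) = 0.5556. Require 1/(1 + K_p·0.5556) = 0.1, so 1 + 0.5556·K_p = 10.
K_p = (10 − 1)/0.5556 = 16.2.

K_p = 16.2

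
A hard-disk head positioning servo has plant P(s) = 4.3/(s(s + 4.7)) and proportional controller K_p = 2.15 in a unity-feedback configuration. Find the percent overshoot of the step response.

2.18%

From 1 + K_pP(s) = 0: s² + 4.7s + 9.245 = 0 ⇒ ω_n = 3.041, ζ = 0.7729.
%OS = 100·exp(−πζ/√(1−ζ²)) = 100·exp(−π·0.7729/√0.4027) = 2.18%.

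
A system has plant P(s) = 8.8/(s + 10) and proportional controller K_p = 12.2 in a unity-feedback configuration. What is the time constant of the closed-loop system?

Closed-loop transfer function: T(s) = K_p·P(s)/(1 + K_p·P(s)) = 107.4/(s + 10 + 107.4) = 107.4/(s + 117.4).
Time constant τ = 1/117.4 = 0.00852 s.

τ = 0.00852 s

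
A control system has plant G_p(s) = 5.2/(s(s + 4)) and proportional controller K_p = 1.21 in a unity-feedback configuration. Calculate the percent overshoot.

Closed-loop characteristic equation: s² + 4s + 6.292 = 0, so ω_n = 2.508 rad/s and ζ = 4/(2·2.508) = 0.7973.
%OS = 100·exp(−πζ/√(1−ζ²)) = 100·exp(−π·0.7973/√0.3643) = 1.58%.

1.58%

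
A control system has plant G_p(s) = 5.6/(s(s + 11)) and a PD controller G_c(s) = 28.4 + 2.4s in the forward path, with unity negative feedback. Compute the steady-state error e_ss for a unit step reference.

The open loop G_c(s)G_p(s) has a pole at the origin (type 1), so the static position error constant is infinite and e_ss = 1/(1+∞) = 0.

0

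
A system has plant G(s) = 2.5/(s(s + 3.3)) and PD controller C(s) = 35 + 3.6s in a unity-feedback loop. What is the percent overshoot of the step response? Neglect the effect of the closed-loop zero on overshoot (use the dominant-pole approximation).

6.45%

Forward path: (35 + 3.6s)·2.5/(s(s+3.3)). The closed-loop characteristic equation is s² + (3.3 + 2.5·3.6)s + 2.5·35 = 0.
That is s² + 12.3s + 87.5 = 0, so ω_n = 9.354 rad/s and ζ = 12.3/(2·9.354) = 0.6575.
%OS = 100·exp(−πζ/√(1−ζ²)) = 6.45%.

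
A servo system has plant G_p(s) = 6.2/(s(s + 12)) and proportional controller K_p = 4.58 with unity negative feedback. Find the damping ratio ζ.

ζ = 1.13

1 + K_p·G_p(s) = 0 gives s² + 12s + 28.4 = 0.
So ω_n² = 28.4 ⇒ ω_n = 5.329 rad/s, and ζ = 12/(2ω_n) = 1.13.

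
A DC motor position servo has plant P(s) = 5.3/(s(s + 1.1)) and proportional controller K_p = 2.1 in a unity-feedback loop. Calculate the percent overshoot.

59.1%

Closed-loop characteristic equation: s² + 1.1s + 11.13 = 0, so ω_n = 3.336 rad/s and ζ = 1.1/(2·3.336) = 0.1649.
%OS = 100·exp(−πζ/√(1−ζ²)) = 100·exp(−π·0.1649/√0.9728) = 59.1%.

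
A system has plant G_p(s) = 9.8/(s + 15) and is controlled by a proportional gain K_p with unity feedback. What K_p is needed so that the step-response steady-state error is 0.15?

For a type-0 loop with proportional control, e_ss = 1/(1 + K_p·G_p(0)).
G_p(0) = 0.6533. Require 1/(1 + K_p·0.6533) = 0.15, so 1 + 0.6533·K_p = 6.667.
K_p = (6.667 − 1)/0.6533 = 8.67.

K_p = 8.67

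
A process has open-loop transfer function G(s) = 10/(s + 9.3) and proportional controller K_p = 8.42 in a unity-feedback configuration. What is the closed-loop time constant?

τ = 0.0107 s

Closed-loop transfer function: T(s) = K_p·G(s)/(1 + K_p·G(s)) = 84.2/(s + 9.3 + 84.2) = 84.2/(s + 93.5).
Time constant τ = 1/93.5 = 0.0107 s.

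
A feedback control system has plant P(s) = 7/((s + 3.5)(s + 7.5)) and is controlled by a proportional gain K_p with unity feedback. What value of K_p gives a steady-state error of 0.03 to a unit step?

K_p = 121

The loop is type 0, so e_ss(step) = 1/(1 + K_pos) with K_pos = K_p·P(0).
P(0) = 0.2667. Require 1/(1 + K_p·0.2667) = 0.03, so 1 + 0.2667·K_p = 33.33.
K_p = (33.33 − 1)/0.2667 = 121.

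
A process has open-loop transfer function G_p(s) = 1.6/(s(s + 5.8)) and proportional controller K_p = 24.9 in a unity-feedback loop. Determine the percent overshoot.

19.7%

From 1 + K_pG_p(s) = 0: s² + 5.8s + 39.84 = 0 ⇒ ω_n = 6.312, ζ = 0.4595.
%OS = 100·exp(−πζ/√(1−ζ²)) = 100·exp(−π·0.4595/√0.7889) = 19.7%.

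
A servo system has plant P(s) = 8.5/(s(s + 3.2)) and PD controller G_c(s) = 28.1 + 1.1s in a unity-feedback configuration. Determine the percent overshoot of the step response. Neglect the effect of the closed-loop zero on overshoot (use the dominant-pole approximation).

24.8%

Forward path: (28.1 + 1.1s)·8.5/(s(s+3.2)). The closed-loop characteristic equation is s² + (3.2 + 8.5·1.1)s + 8.5·28.1 = 0.
That is s² + 12.55s + 238.9 = 0, so ω_n = 15.45 rad/s and ζ = 12.55/(2·15.45) = 0.406.
%OS = 100·exp(−πζ/√(1−ζ²)) = 24.8%.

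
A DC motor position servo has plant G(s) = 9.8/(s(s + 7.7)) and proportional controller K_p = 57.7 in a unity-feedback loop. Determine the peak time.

T_p = 0.134 s

From 1 + K_pG(s) = 0: s² + 7.7s + 565.5 = 0 ⇒ ω_n = 23.78, ζ = 0.1619.
Damped frequency ω_d = ω_n√(1−ζ²) = 23.47 rad/s, so peak time T_p = π/ω_d = 0.134 s.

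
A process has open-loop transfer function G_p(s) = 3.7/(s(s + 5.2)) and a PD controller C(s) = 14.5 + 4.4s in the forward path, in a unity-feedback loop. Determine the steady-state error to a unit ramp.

The loop has one pole at the origin (type 1). Velocity error constant K_v = lim_{s→0} s·C(s)G_p(s) = 14.5·3.7/5.2 = 10.32.
Steady-state error to a unit ramp: e_ss = 1/K_v = 0.0969.

0.0969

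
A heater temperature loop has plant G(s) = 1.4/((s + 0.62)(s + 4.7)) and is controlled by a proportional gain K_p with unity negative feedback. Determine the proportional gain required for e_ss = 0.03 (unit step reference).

The loop is type 0, so e_ss(step) = 1/(1 + K_pos) with K_pos = K_p·G(0).
G(0) = 0.4804. Require 1/(1 + K_p·0.4804) = 0.03, so 1 + 0.4804·K_p = 33.33.
K_p = (33.33 − 1)/0.4804 = 67.3.

K_p = 67.3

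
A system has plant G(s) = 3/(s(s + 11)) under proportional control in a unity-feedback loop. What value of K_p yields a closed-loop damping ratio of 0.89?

Closed-loop characteristic equation: s² + 11s + K_p·3 = 0.
So ω_n = √(3K_p) and 2ζω_n = 11, giving ζ = 11/(2√(3K_p)).
Setting ζ = 0.89: √(3K_p) = 11/(2·0.89) = 6.18, so K_p = 38.19/3 = 12.7.

K_p = 12.7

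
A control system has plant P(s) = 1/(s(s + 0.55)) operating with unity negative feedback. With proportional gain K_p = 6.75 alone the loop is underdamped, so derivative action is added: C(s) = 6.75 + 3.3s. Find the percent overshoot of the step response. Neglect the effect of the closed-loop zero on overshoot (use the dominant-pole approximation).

3.12%

Forward path: (6.75 + 3.3s)·1/(s(s+0.55)). The closed-loop characteristic equation is s² + (0.55 + 1·3.3)s + 1·6.75 = 0.
That is s² + 3.85s + 6.75 = 0, so ω_n = 2.598 rad/s and ζ = 3.85/(2·2.598) = 0.7409.
%OS = 100·exp(−πζ/√(1−ζ²)) = 3.12%.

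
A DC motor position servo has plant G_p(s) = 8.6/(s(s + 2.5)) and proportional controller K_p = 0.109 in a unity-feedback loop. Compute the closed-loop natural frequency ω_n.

ω_n = 0.968 rad/s

The closed-loop denominator is s(s+2.5) + 0.109·8.6 = s² + 2.5s + 0.9374.
Matching s² + 2ζω_n s + ω_n²: ω_n = √0.9374 = 0.9682 rad/s and 2ζω_n = 2.5, so ζ = 2.5/(2·0.9682) = 1.29.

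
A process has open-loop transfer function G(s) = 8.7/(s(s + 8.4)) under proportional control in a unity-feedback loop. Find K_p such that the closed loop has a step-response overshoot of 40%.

K_p = 25.9

From %OS = 100·exp(−πζ/√(1−ζ²)) = 40%, ζ = −ln(0.4)/√(π²+ln²(0.4)) = 0.28.
Characteristic equation s² + 8.4s + 8.7K_p = 0 gives ζ = 8.4/(2√(8.7K_p)).
Setting ζ = 0.28: √(8.7K_p) = 8.4/(2·0.28) = 15, so K_p = 225/8.7 = 25.9.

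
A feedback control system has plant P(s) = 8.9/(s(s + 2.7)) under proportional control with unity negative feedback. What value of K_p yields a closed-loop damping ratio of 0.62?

K_p = 0.533

Closed-loop characteristic equation: s² + 2.7s + K_p·8.9 = 0.
So ω_n = √(8.9K_p) and 2ζω_n = 2.7, giving ζ = 2.7/(2√(8.9K_p)).
Setting ζ = 0.62: √(8.9K_p) = 2.7/(2·0.62) = 2.177, so K_p = 4.741/8.9 = 0.533.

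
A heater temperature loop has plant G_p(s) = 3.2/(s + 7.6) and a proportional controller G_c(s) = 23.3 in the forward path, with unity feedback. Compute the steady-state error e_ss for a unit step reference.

0.0925

The loop is type 0. Static position error constant K_pos = G_c(0)·G_p(0) = 23.3·0.4211 = 9.811.
Steady-state error to a unit step: e_ss = 1/(1+K_pos) = 1/10.81 = 0.0925.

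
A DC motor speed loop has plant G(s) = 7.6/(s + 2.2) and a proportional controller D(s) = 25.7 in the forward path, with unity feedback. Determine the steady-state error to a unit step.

0.0111

The loop is type 0. Static position error constant K_pos = D(0)·G(0) = 25.7·3.455 = 88.78.
Steady-state error to a unit step: e_ss = 1/(1+K_pos) = 1/89.78 = 0.0111.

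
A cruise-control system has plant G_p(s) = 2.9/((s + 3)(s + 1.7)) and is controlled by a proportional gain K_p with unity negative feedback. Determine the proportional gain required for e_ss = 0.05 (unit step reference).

For a type-0 loop with proportional control, e_ss = 1/(1 + K_p·G_p(0)).
G_p(0) = 0.5686. Require 1/(1 + K_p·0.5686) = 0.05, so 1 + 0.5686·K_p = 20.
K_p = (20 − 1)/0.5686 = 33.4.

K_p = 33.4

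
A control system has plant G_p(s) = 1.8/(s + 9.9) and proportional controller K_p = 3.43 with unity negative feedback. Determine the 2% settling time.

T_s ≈ 0.249 s

Closed-loop transfer function: T(s) = K_p·G_p(s)/(1 + K_p·G_p(s)) = 6.174/(s + 9.9 + 6.174) = 6.174/(s + 16.07).
Time constant τ = 1/16.07 = 0.06221 s, so the 2% settling time is about 4τ = 0.249 s.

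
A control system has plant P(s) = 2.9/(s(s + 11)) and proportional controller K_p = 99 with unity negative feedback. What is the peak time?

T_p = 0.196 s

The closed-loop denominator s² + 11s + 287.1 gives ω_n = √287.1 = 16.94 and ζ = 11/(2ω_n) = 0.3246.
Damped frequency ω_d = ω_n√(1−ζ²) = 16.03 rad/s, so peak time T_p = π/ω_d = 0.196 s.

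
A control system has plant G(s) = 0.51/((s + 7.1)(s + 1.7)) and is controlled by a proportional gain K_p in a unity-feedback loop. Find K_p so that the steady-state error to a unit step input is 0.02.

K_p = 1160

The loop is type 0, so e_ss(step) = 1/(1 + K_pos) with K_pos = K_p·G(0).
G(0) = 0.04225. Require 1/(1 + K_p·0.04225) = 0.02, so 1 + 0.04225·K_p = 50.
K_p = (50 − 1)/0.04225 = 1160.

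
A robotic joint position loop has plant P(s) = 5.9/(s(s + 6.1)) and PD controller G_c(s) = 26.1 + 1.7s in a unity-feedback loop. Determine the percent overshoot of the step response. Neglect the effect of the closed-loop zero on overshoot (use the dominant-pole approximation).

6.81%

Forward path: (26.1 + 1.7s)·5.9/(s(s+6.1)). The closed-loop characteristic equation is s² + (6.1 + 5.9·1.7)s + 5.9·26.1 = 0.
That is s² + 16.13s + 154 = 0, so ω_n = 12.41 rad/s and ζ = 16.13/(2·12.41) = 0.6499.
%OS = 100·exp(−πζ/√(1−ζ²)) = 6.81%.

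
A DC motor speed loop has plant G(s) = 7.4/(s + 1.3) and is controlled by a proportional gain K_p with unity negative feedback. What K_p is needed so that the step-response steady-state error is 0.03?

K_p = 5.68

Steady-state error for a unit step on this type-0 loop is 1/(1 + K_p·G(0)).
G(0) = 5.692. Require 1/(1 + K_p·5.692) = 0.03, so 1 + 5.692·K_p = 33.33.
K_p = (33.33 − 1)/5.692 = 5.68.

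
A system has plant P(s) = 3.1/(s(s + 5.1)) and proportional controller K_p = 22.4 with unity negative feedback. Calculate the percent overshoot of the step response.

Closed-loop characteristic equation: s² + 5.1s + 69.44 = 0, so ω_n = 8.333 rad/s and ζ = 5.1/(2·8.333) = 0.306.
%OS = 100·exp(−πζ/√(1−ζ²)) = 100·exp(−π·0.306/√0.9064) = 36.4%.

36.4%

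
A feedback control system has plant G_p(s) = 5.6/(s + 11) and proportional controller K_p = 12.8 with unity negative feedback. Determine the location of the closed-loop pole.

Closed-loop transfer function: T(s) = K_p·G_p(s)/(1 + K_p·G_p(s)) = 71.68/(s + 11 + 71.68) = 71.68/(s + 82.68).
The closed-loop pole is at s = −82.68.

s = -82.68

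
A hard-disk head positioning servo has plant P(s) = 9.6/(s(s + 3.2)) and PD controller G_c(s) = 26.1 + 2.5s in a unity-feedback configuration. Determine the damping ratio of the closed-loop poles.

ζ = 0.859

Forward path: (26.1 + 2.5s)·9.6/(s(s+3.2)). The closed-loop characteristic equation is s² + (3.2 + 9.6·2.5)s + 9.6·26.1 = 0.
That is s² + 27.2s + 250.6 = 0, so ω_n = 15.83 rad/s and ζ = 27.2/(2·15.83) = 0.8592.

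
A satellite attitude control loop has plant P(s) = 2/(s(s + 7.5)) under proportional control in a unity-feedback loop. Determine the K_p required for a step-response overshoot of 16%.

K_p = 27.7

From %OS = 100·exp(−πζ/√(1−ζ²)) = 16%, ζ = −ln(0.16)/√(π²+ln²(0.16)) = 0.5039.
Characteristic equation s² + 7.5s + 2K_p = 0 gives ζ = 7.5/(2√(2K_p)).
Setting ζ = 0.5039: √(2K_p) = 7.5/(2·0.5039) = 7.442, so K_p = 55.39/2 = 27.7.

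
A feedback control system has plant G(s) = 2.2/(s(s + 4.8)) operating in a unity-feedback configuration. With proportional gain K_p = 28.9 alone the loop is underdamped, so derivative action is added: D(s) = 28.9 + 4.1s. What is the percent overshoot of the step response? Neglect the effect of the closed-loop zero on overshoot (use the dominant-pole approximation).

Forward path: (28.9 + 4.1s)·2.2/(s(s+4.8)). The closed-loop characteristic equation is s² + (4.8 + 2.2·4.1)s + 2.2·28.9 = 0.
That is s² + 13.82s + 63.58 = 0, so ω_n = 7.974 rad/s and ζ = 13.82/(2·7.974) = 0.8666.
%OS = 100·exp(−πζ/√(1−ζ²)) = 0.427%.

0.427%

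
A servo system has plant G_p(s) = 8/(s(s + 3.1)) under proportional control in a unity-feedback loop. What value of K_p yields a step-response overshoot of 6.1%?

K_p = 0.679

From %OS = 100·exp(−πζ/√(1−ζ²)) = 6.1%, ζ = −ln(0.061)/√(π²+ln²(0.061)) = 0.6649.
Characteristic equation s² + 3.1s + 8K_p = 0 gives ζ = 3.1/(2√(8K_p)).
Setting ζ = 0.6649: √(8K_p) = 3.1/(2·0.6649) = 2.331, so K_p = 5.434/8 = 0.679.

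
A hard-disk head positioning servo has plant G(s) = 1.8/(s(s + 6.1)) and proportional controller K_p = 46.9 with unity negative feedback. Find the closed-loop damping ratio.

1 + K_p·G(s) = 0 gives s² + 6.1s + 84.42 = 0.
Matching s² + 2ζω_n s + ω_n²: ω_n = √84.42 = 9.188 rad/s and 2ζω_n = 6.1, so ζ = 6.1/(2·9.188) = 0.332.

ζ = 0.332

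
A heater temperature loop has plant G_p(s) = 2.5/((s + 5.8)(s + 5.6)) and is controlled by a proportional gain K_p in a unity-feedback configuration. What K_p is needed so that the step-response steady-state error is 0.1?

K_p = 117

Steady-state error for a unit step on this type-0 loop is 1/(1 + K_p·G_p(0)).
G_p(0) = 0.07697. Require 1/(1 + K_p·0.07697) = 0.1, so 1 + 0.07697·K_p = 10.
K_p = (10 − 1)/0.07697 = 117.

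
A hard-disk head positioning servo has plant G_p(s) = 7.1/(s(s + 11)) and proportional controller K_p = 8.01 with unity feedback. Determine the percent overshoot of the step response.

3.51%

The closed-loop denominator s² + 11s + 56.87 gives ω_n = √56.87 = 7.541 and ζ = 11/(2ω_n) = 0.7293.
%OS = 100·exp(−πζ/√(1−ζ²)) = 100·exp(−π·0.7293/√0.4681) = 3.51%.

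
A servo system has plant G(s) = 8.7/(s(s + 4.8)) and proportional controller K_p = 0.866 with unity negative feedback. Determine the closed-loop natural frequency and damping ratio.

ω_n = 2.74 rad/s, ζ = 0.874

The closed-loop denominator is s(s+4.8) + 0.866·8.7 = s² + 4.8s + 7.534.
Matching s² + 2ζω_n s + ω_n²: ω_n = √7.534 = 2.745 rad/s and 2ζω_n = 4.8, so ζ = 4.8/(2·2.745) = 0.874.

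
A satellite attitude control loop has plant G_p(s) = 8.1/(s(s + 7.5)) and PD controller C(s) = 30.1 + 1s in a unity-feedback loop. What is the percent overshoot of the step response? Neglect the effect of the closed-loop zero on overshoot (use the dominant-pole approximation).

Forward path: (30.1 + 1s)·8.1/(s(s+7.5)). The closed-loop characteristic equation is s² + (7.5 + 8.1·1)s + 8.1·30.1 = 0.
That is s² + 15.6s + 243.8 = 0, so ω_n = 15.61 rad/s and ζ = 15.6/(2·15.61) = 0.4995.
%OS = 100·exp(−πζ/√(1−ζ²)) = 16.3%.

16.3%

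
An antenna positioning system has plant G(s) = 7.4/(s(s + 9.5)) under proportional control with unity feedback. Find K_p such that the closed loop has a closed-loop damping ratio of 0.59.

Closed-loop characteristic equation: s² + 9.5s + K_p·7.4 = 0.
So ω_n = √(7.4K_p) and 2ζω_n = 9.5, giving ζ = 9.5/(2√(7.4K_p)).
Setting ζ = 0.59: √(7.4K_p) = 9.5/(2·0.59) = 8.051, so K_p = 64.82/7.4 = 8.76.

K_p = 8.76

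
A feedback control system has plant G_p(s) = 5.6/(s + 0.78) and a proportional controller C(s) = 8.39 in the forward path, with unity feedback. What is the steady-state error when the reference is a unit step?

0.0163

The loop is type 0. Static position error constant K_pos = C(0)·G_p(0) = 8.39·7.179 = 60.24.
Steady-state error to a unit step: e_ss = 1/(1+K_pos) = 1/61.24 = 0.0163.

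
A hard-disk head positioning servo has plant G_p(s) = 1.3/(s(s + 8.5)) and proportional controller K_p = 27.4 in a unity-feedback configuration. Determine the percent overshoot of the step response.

From 1 + K_pG_p(s) = 0: s² + 8.5s + 35.62 = 0 ⇒ ω_n = 5.968, ζ = 0.7121.
%OS = 100·exp(−πζ/√(1−ζ²)) = 100·exp(−π·0.7121/√0.4929) = 4.13%.

4.13%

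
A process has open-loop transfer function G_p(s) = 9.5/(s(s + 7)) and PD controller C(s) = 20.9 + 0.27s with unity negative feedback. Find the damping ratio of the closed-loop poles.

Forward path: (20.9 + 0.27s)·9.5/(s(s+7)). The closed-loop characteristic equation is s² + (7 + 9.5·0.27)s + 9.5·20.9 = 0.
That is s² + 9.565s + 198.5 = 0, so ω_n = 14.09 rad/s and ζ = 9.565/(2·14.09) = 0.3394.

ζ = 0.339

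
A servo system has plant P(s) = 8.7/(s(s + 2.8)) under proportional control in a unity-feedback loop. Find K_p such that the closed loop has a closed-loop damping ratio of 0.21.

Closed-loop characteristic equation: s² + 2.8s + K_p·8.7 = 0.
So ω_n = √(8.7K_p) and 2ζω_n = 2.8, giving ζ = 2.8/(2√(8.7K_p)).
Setting ζ = 0.21: √(8.7K_p) = 2.8/(2·0.21) = 6.667, so K_p = 44.44/8.7 = 5.11.

K_p = 5.11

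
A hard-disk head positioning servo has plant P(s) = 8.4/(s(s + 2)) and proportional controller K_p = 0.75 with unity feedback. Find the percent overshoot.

Closed-loop characteristic equation: s² + 2s + 6.3 = 0, so ω_n = 2.51 rad/s and ζ = 2/(2·2.51) = 0.3984.
%OS = 100·exp(−πζ/√(1−ζ²)) = 100·exp(−π·0.3984/√0.8413) = 25.5%.

25.5%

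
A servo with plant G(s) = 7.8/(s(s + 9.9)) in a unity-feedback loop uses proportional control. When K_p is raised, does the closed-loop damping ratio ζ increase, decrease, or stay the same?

ζ = 9.9/(2√(7.8K_p)); increasing K_p raises the denominator, so ζ falls.

decrease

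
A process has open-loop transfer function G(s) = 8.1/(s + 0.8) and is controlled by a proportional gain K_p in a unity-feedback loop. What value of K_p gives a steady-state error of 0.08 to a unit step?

For a type-0 loop with proportional control, e_ss = 1/(1 + K_p·G(0)).
G(0) = 10.12. Require 1/(1 + K_p·10.12) = 0.08, so 1 + 10.12·K_p = 12.5.
K_p = (12.5 − 1)/10.12 = 1.14.

K_p = 1.14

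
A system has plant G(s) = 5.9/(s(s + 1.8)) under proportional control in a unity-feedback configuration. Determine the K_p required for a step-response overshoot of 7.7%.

From %OS = 100·exp(−πζ/√(1−ζ²)) = 7.7%, ζ = −ln(0.077)/√(π²+ln²(0.077)) = 0.6323.
Characteristic equation s² + 1.8s + 5.9K_p = 0 gives ζ = 1.8/(2√(5.9K_p)).
Setting ζ = 0.6323: √(5.9K_p) = 1.8/(2·0.6323) = 1.423, so K_p = 2.026/5.9 = 0.343.

K_p = 0.343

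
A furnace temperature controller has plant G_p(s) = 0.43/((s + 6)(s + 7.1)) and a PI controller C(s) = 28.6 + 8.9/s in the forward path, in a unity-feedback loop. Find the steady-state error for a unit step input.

The open loop C(s)G_p(s) has a pole at the origin (type 1), so the static position error constant is infinite and e_ss = 1/(1+∞) = 0.

0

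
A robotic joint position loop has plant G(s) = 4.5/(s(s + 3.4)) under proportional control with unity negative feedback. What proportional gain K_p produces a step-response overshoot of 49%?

K_p = 13.1

From %OS = 100·exp(−πζ/√(1−ζ²)) = 49%, ζ = −ln(0.49)/√(π²+ln²(0.49)) = 0.2214.
Characteristic equation s² + 3.4s + 4.5K_p = 0 gives ζ = 3.4/(2√(4.5K_p)).
Setting ζ = 0.2214: √(4.5K_p) = 3.4/(2·0.2214) = 7.677, so K_p = 58.94/4.5 = 13.1.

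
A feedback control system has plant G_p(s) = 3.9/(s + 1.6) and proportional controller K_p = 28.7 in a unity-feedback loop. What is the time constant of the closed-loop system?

Closed-loop transfer function: T(s) = K_p·G_p(s)/(1 + K_p·G_p(s)) = 111.9/(s + 1.6 + 111.9) = 111.9/(s + 113.5).
Time constant τ = 1/113.5 = 0.00881 s.

τ = 0.00881 s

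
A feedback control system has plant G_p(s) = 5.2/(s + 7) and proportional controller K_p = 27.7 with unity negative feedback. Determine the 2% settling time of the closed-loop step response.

Closed-loop transfer function: T(s) = K_p·G_p(s)/(1 + K_p·G_p(s)) = 144/(s + 7 + 144) = 144/(s + 151).
Time constant τ = 1/151 = 0.006621 s, so the 2% settling time is about 4τ = 0.0265 s.

T_s ≈ 0.0265 s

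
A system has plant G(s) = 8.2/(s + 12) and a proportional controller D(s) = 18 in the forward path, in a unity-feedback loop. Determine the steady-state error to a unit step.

0.0752

The loop is type 0. Static position error constant K_pos = D(0)·G(0) = 18·0.6833 = 12.3.
Steady-state error to a unit step: e_ss = 1/(1+K_pos) = 1/13.3 = 0.0752.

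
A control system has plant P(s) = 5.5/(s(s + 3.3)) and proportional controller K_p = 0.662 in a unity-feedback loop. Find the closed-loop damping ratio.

ζ = 0.865

With unity feedback the closed-loop characteristic equation is s² + 3.3s + 0.662·5.5 = s² + 3.3s + 3.641 = 0.
So ω_n² = 3.641 ⇒ ω_n = 1.908 rad/s, and ζ = 3.3/(2ω_n) = 0.865.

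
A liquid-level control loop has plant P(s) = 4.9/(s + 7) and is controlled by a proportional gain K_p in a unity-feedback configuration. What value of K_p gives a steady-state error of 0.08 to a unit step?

The loop is type 0, so e_ss(step) = 1/(1 + K_pos) with K_pos = K_p·P(0).
P(0) = 0.7. Require 1/(1 + K_p·0.7) = 0.08, so 1 + 0.7·K_p = 12.5.
K_p = (12.5 − 1)/0.7 = 16.4.

K_p = 16.4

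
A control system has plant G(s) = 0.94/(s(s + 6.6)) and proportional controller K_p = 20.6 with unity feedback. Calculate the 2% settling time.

The closed-loop denominator s² + 6.6s + 19.36 gives ω_n = √19.36 = 4.4 and ζ = 6.6/(2ω_n) = 0.7499.
2% settling time T_s ≈ 4/(ζω_n) = 4/3.3 = 1.21 s.

T_s ≈ 1.21 s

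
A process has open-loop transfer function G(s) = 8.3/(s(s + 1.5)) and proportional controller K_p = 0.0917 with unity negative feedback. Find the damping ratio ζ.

1 + K_p·G(s) = 0 gives s² + 1.5s + 0.7611 = 0.
So ω_n² = 0.7611 ⇒ ω_n = 0.8724 rad/s, and ζ = 1.5/(2ω_n) = 0.86.

ζ = 0.86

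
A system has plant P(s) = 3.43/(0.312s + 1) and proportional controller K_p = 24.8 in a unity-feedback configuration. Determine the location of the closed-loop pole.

Closed loop: T(s) = K_p·P/(1+K_p·P) = 85.06/(0.312s + 1 + 85.06), with pole at s = −(1 + 85.06)/0.312 = −275.8.

s = -275.8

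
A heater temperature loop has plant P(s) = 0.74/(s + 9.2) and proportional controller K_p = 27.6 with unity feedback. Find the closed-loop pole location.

s = -29.62

Closed-loop transfer function: T(s) = K_p·P(s)/(1 + K_p·P(s)) = 20.42/(s + 9.2 + 20.42) = 20.42/(s + 29.62).
The closed-loop pole is at s = −29.62.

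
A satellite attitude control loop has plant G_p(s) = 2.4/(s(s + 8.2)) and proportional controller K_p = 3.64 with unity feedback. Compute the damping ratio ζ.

ζ = 1.39

The closed-loop denominator is s(s+8.2) + 3.64·2.4 = s² + 8.2s + 8.736.
So ω_n² = 8.736 ⇒ ω_n = 2.956 rad/s, and ζ = 8.2/(2ω_n) = 1.39.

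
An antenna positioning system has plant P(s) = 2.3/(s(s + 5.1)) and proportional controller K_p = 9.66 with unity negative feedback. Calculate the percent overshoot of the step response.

13.3%

From 1 + K_pP(s) = 0: s² + 5.1s + 22.22 = 0 ⇒ ω_n = 4.714, ζ = 0.541.
%OS = 100·exp(−πζ/√(1−ζ²)) = 100·exp(−π·0.541/√0.7073) = 13.3%.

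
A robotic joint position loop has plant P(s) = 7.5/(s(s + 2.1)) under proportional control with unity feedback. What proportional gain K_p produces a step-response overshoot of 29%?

K_p = 1.09

From %OS = 100·exp(−πζ/√(1−ζ²)) = 29%, ζ = −ln(0.29)/√(π²+ln²(0.29)) = 0.3666.
Characteristic equation s² + 2.1s + 7.5K_p = 0 gives ζ = 2.1/(2√(7.5K_p)).
Setting ζ = 0.3666: √(7.5K_p) = 2.1/(2·0.3666) = 2.864, so K_p = 8.204/7.5 = 1.09.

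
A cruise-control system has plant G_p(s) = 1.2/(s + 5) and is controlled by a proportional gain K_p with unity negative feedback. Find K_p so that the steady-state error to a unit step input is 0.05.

For a type-0 loop with proportional control, e_ss = 1/(1 + K_p·G_p(0)).
G_p(0) = 0.24. Require 1/(1 + K_p·0.24) = 0.05, so 1 + 0.24·K_p = 20.
K_p = (20 − 1)/0.24 = 79.2.

K_p = 79.2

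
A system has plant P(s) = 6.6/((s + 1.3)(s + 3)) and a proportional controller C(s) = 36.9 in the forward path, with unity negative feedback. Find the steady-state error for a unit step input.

The loop is type 0. Static position error constant K_pos = C(0)·P(0) = 36.9·1.692 = 62.45.
Steady-state error to a unit step: e_ss = 1/(1+K_pos) = 1/63.45 = 0.0158.

0.0158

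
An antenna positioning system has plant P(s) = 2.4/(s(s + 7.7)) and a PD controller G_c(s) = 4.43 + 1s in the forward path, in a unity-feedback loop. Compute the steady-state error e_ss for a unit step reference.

The open loop G_c(s)P(s) has a pole at the origin (type 1), so the static position error constant is infinite and e_ss = 1/(1+∞) = 0.

0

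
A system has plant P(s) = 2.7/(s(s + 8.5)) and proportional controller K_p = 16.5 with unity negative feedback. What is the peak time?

T_p = 0.61 s

From 1 + K_pP(s) = 0: s² + 8.5s + 44.55 = 0 ⇒ ω_n = 6.675, ζ = 0.6367.
Damped frequency ω_d = ω_n√(1−ζ²) = 5.147 rad/s, so peak time T_p = π/ω_d = 0.61 s.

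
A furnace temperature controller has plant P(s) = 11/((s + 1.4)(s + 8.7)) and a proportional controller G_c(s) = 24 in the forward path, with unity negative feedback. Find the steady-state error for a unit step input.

The loop is type 0. Static position error constant K_pos = G_c(0)·P(0) = 24·0.9031 = 21.67.
Steady-state error to a unit step: e_ss = 1/(1+K_pos) = 1/22.67 = 0.0441.

0.0441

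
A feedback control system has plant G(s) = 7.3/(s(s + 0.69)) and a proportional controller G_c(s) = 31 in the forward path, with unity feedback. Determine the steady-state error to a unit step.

The open loop G_c(s)G(s) has a pole at the origin (type 1), so the static position error constant is infinite and e_ss = 1/(1+∞) = 0.

0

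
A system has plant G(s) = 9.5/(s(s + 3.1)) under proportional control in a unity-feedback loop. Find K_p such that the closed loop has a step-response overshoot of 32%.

K_p = 2.18

From %OS = 100·exp(−πζ/√(1−ζ²)) = 32%, ζ = −ln(0.32)/√(π²+ln²(0.32)) = 0.341.
Characteristic equation s² + 3.1s + 9.5K_p = 0 gives ζ = 3.1/(2√(9.5K_p)).
Setting ζ = 0.341: √(9.5K_p) = 3.1/(2·0.341) = 4.546, so K_p = 20.67/9.5 = 2.18.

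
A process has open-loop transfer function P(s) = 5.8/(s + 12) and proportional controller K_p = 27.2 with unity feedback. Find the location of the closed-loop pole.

s = -169.8

Closed-loop transfer function: T(s) = K_p·P(s)/(1 + K_p·P(s)) = 157.8/(s + 12 + 157.8) = 157.8/(s + 169.8).
The closed-loop pole is at s = −169.8.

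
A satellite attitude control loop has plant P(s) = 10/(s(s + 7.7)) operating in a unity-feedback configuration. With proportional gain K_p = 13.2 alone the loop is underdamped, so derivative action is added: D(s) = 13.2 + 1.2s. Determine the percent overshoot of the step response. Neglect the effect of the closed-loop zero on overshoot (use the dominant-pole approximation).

Forward path: (13.2 + 1.2s)·10/(s(s+7.7)). The closed-loop characteristic equation is s² + (7.7 + 10·1.2)s + 10·13.2 = 0.
That is s² + 19.7s + 132 = 0, so ω_n = 11.49 rad/s and ζ = 19.7/(2·11.49) = 0.8573.
%OS = 100·exp(−πζ/√(1−ζ²)) = 0.534%.

0.534%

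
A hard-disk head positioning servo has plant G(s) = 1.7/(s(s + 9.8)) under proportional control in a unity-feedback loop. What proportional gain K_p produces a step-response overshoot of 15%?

K_p = 52.9

From %OS = 100·exp(−πζ/√(1−ζ²)) = 15%, ζ = −ln(0.15)/√(π²+ln²(0.15)) = 0.5169.
Characteristic equation s² + 9.8s + 1.7K_p = 0 gives ζ = 9.8/(2√(1.7K_p)).
Setting ζ = 0.5169: √(1.7K_p) = 9.8/(2·0.5169) = 9.479, so K_p = 89.85/1.7 = 52.9.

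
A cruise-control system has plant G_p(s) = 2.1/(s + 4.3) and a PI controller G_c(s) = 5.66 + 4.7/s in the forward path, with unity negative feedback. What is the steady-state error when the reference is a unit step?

The open loop G_c(s)G_p(s) has a pole at the origin (type 1), so the static position error constant is infinite and e_ss = 1/(1+∞) = 0.

0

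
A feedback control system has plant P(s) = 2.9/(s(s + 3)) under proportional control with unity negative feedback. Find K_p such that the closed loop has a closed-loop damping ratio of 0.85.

K_p = 1.07

Closed-loop characteristic equation: s² + 3s + K_p·2.9 = 0.
So ω_n = √(2.9K_p) and 2ζω_n = 3, giving ζ = 3/(2√(2.9K_p)).
Setting ζ = 0.85: √(2.9K_p) = 3/(2·0.85) = 1.765, so K_p = 3.114/2.9 = 1.07.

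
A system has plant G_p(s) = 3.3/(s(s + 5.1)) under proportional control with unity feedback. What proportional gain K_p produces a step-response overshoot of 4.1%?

From %OS = 100·exp(−πζ/√(1−ζ²)) = 4.1%, ζ = −ln(0.041)/√(π²+ln²(0.041)) = 0.713.
Characteristic equation s² + 5.1s + 3.3K_p = 0 gives ζ = 5.1/(2√(3.3K_p)).
Setting ζ = 0.713: √(3.3K_p) = 5.1/(2·0.713) = 3.577, so K_p = 12.79/3.3 = 3.88.

K_p = 3.88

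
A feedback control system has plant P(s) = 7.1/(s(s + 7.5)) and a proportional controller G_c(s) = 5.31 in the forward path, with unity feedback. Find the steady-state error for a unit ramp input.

0.199

The loop has one pole at the origin (type 1). Velocity error constant K_v = lim_{s→0} s·G_c(s)P(s) = 5.31·7.1/7.5 = 5.027.
Steady-state error to a unit ramp: e_ss = 1/K_v = 0.199.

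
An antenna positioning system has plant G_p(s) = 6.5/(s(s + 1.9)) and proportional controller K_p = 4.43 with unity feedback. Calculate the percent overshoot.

From 1 + K_pG_p(s) = 0: s² + 1.9s + 28.79 = 0 ⇒ ω_n = 5.366, ζ = 0.177.
%OS = 100·exp(−πζ/√(1−ζ²)) = 100·exp(−π·0.177/√0.9687) = 56.8%.

56.8%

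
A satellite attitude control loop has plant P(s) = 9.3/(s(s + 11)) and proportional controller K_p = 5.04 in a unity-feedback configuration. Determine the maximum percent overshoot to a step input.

1.44%

From 1 + K_pP(s) = 0: s² + 11s + 46.87 = 0 ⇒ ω_n = 6.846, ζ = 0.8034.
%OS = 100·exp(−πζ/√(1−ζ²)) = 100·exp(−π·0.8034/√0.3546) = 1.44%.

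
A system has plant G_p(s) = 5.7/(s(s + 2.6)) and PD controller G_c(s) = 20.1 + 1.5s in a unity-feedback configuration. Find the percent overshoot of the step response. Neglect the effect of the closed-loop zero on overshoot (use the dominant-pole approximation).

Forward path: (20.1 + 1.5s)·5.7/(s(s+2.6)). The closed-loop characteristic equation is s² + (2.6 + 5.7·1.5)s + 5.7·20.1 = 0.
That is s² + 11.15s + 114.6 = 0, so ω_n = 10.7 rad/s and ζ = 11.15/(2·10.7) = 0.5208.
%OS = 100·exp(−πζ/√(1−ζ²)) = 14.7%.

14.7%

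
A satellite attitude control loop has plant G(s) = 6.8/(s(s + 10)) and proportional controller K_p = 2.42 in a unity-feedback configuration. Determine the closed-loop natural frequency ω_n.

With unity feedback the closed-loop characteristic equation is s² + 10s + 2.42·6.8 = s² + 10s + 16.46 = 0.
So ω_n² = 16.46 ⇒ ω_n = 4.057 rad/s, and ζ = 10/(2ω_n) = 1.23.

ω_n = 4.06 rad/s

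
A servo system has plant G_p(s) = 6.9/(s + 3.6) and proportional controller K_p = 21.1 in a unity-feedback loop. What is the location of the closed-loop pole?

s = -149.2

Closed-loop transfer function: T(s) = K_p·G_p(s)/(1 + K_p·G_p(s)) = 145.6/(s + 3.6 + 145.6) = 145.6/(s + 149.2).
The closed-loop pole is at s = −149.2.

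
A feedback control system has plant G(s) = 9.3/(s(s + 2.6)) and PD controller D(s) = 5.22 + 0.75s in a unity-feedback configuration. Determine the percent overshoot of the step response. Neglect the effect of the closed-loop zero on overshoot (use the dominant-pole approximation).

5.12%

Forward path: (5.22 + 0.75s)·9.3/(s(s+2.6)). The closed-loop characteristic equation is s² + (2.6 + 9.3·0.75)s + 9.3·5.22 = 0.
That is s² + 9.575s + 48.55 = 0, so ω_n = 6.967 rad/s and ζ = 9.575/(2·6.967) = 0.6871.
%OS = 100·exp(−πζ/√(1−ζ²)) = 5.12%.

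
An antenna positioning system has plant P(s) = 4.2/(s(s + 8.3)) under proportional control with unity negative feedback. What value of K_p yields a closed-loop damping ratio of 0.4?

K_p = 25.6

Closed-loop characteristic equation: s² + 8.3s + K_p·4.2 = 0.
So ω_n = √(4.2K_p) and 2ζω_n = 8.3, giving ζ = 8.3/(2√(4.2K_p)).
Setting ζ = 0.4: √(4.2K_p) = 8.3/(2·0.4) = 10.38, so K_p = 107.6/4.2 = 25.6.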